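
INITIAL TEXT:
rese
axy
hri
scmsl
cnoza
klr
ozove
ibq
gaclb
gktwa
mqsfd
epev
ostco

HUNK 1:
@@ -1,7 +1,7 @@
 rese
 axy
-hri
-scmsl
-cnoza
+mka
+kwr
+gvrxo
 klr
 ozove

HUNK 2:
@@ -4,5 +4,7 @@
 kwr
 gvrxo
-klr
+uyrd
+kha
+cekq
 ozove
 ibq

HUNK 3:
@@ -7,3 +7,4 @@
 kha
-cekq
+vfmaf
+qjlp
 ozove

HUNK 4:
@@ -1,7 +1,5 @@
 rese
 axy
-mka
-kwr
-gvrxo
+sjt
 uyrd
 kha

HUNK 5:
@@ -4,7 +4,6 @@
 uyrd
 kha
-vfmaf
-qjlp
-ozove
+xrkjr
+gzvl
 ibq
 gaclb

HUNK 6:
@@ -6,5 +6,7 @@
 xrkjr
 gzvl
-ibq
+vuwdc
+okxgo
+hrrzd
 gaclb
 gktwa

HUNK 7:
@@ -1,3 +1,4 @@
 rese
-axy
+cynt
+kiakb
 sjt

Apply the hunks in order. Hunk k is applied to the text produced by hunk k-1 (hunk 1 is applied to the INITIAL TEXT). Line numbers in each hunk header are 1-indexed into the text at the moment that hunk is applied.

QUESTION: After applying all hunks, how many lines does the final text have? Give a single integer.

Hunk 1: at line 1 remove [hri,scmsl,cnoza] add [mka,kwr,gvrxo] -> 13 lines: rese axy mka kwr gvrxo klr ozove ibq gaclb gktwa mqsfd epev ostco
Hunk 2: at line 4 remove [klr] add [uyrd,kha,cekq] -> 15 lines: rese axy mka kwr gvrxo uyrd kha cekq ozove ibq gaclb gktwa mqsfd epev ostco
Hunk 3: at line 7 remove [cekq] add [vfmaf,qjlp] -> 16 lines: rese axy mka kwr gvrxo uyrd kha vfmaf qjlp ozove ibq gaclb gktwa mqsfd epev ostco
Hunk 4: at line 1 remove [mka,kwr,gvrxo] add [sjt] -> 14 lines: rese axy sjt uyrd kha vfmaf qjlp ozove ibq gaclb gktwa mqsfd epev ostco
Hunk 5: at line 4 remove [vfmaf,qjlp,ozove] add [xrkjr,gzvl] -> 13 lines: rese axy sjt uyrd kha xrkjr gzvl ibq gaclb gktwa mqsfd epev ostco
Hunk 6: at line 6 remove [ibq] add [vuwdc,okxgo,hrrzd] -> 15 lines: rese axy sjt uyrd kha xrkjr gzvl vuwdc okxgo hrrzd gaclb gktwa mqsfd epev ostco
Hunk 7: at line 1 remove [axy] add [cynt,kiakb] -> 16 lines: rese cynt kiakb sjt uyrd kha xrkjr gzvl vuwdc okxgo hrrzd gaclb gktwa mqsfd epev ostco
Final line count: 16

Answer: 16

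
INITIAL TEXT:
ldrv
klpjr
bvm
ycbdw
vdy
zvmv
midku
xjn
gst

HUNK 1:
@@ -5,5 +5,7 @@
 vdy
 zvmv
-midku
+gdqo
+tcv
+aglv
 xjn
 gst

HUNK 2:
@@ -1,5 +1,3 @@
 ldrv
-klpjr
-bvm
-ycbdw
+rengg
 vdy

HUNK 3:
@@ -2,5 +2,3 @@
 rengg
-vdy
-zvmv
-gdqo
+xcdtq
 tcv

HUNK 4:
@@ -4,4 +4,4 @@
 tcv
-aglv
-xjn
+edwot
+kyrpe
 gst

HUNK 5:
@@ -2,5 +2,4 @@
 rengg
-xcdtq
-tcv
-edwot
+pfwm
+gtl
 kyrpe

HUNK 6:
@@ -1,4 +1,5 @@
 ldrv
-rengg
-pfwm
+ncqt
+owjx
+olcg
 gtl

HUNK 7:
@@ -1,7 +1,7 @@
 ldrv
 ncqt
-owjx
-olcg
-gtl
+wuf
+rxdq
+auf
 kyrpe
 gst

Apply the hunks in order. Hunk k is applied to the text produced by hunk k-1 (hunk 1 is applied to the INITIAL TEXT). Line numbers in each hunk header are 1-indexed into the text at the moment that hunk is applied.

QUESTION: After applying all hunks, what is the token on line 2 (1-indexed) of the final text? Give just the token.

Answer: ncqt

Derivation:
Hunk 1: at line 5 remove [midku] add [gdqo,tcv,aglv] -> 11 lines: ldrv klpjr bvm ycbdw vdy zvmv gdqo tcv aglv xjn gst
Hunk 2: at line 1 remove [klpjr,bvm,ycbdw] add [rengg] -> 9 lines: ldrv rengg vdy zvmv gdqo tcv aglv xjn gst
Hunk 3: at line 2 remove [vdy,zvmv,gdqo] add [xcdtq] -> 7 lines: ldrv rengg xcdtq tcv aglv xjn gst
Hunk 4: at line 4 remove [aglv,xjn] add [edwot,kyrpe] -> 7 lines: ldrv rengg xcdtq tcv edwot kyrpe gst
Hunk 5: at line 2 remove [xcdtq,tcv,edwot] add [pfwm,gtl] -> 6 lines: ldrv rengg pfwm gtl kyrpe gst
Hunk 6: at line 1 remove [rengg,pfwm] add [ncqt,owjx,olcg] -> 7 lines: ldrv ncqt owjx olcg gtl kyrpe gst
Hunk 7: at line 1 remove [owjx,olcg,gtl] add [wuf,rxdq,auf] -> 7 lines: ldrv ncqt wuf rxdq auf kyrpe gst
Final line 2: ncqt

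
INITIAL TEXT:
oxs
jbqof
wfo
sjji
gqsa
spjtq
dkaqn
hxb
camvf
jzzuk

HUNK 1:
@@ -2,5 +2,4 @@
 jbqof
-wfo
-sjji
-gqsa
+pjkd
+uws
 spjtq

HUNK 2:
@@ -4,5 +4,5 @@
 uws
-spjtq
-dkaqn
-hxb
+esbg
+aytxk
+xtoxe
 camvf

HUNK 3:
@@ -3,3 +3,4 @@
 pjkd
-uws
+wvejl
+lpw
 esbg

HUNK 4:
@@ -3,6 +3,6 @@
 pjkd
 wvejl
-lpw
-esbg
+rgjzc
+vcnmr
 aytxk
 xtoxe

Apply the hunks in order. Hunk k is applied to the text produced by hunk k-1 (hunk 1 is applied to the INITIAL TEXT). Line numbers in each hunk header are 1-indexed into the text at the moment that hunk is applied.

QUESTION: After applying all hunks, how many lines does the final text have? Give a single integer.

Hunk 1: at line 2 remove [wfo,sjji,gqsa] add [pjkd,uws] -> 9 lines: oxs jbqof pjkd uws spjtq dkaqn hxb camvf jzzuk
Hunk 2: at line 4 remove [spjtq,dkaqn,hxb] add [esbg,aytxk,xtoxe] -> 9 lines: oxs jbqof pjkd uws esbg aytxk xtoxe camvf jzzuk
Hunk 3: at line 3 remove [uws] add [wvejl,lpw] -> 10 lines: oxs jbqof pjkd wvejl lpw esbg aytxk xtoxe camvf jzzuk
Hunk 4: at line 3 remove [lpw,esbg] add [rgjzc,vcnmr] -> 10 lines: oxs jbqof pjkd wvejl rgjzc vcnmr aytxk xtoxe camvf jzzuk
Final line count: 10

Answer: 10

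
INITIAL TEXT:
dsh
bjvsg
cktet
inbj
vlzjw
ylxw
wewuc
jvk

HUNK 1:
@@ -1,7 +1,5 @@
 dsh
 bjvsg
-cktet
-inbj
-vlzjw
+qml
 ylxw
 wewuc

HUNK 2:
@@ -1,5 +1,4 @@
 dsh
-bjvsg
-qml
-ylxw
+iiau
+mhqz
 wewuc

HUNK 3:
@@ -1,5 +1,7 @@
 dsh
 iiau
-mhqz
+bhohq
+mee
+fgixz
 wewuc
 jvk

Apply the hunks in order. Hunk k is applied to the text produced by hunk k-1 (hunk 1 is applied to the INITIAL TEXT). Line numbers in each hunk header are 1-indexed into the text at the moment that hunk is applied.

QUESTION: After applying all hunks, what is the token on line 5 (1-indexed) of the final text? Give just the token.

Hunk 1: at line 1 remove [cktet,inbj,vlzjw] add [qml] -> 6 lines: dsh bjvsg qml ylxw wewuc jvk
Hunk 2: at line 1 remove [bjvsg,qml,ylxw] add [iiau,mhqz] -> 5 lines: dsh iiau mhqz wewuc jvk
Hunk 3: at line 1 remove [mhqz] add [bhohq,mee,fgixz] -> 7 lines: dsh iiau bhohq mee fgixz wewuc jvk
Final line 5: fgixz

Answer: fgixz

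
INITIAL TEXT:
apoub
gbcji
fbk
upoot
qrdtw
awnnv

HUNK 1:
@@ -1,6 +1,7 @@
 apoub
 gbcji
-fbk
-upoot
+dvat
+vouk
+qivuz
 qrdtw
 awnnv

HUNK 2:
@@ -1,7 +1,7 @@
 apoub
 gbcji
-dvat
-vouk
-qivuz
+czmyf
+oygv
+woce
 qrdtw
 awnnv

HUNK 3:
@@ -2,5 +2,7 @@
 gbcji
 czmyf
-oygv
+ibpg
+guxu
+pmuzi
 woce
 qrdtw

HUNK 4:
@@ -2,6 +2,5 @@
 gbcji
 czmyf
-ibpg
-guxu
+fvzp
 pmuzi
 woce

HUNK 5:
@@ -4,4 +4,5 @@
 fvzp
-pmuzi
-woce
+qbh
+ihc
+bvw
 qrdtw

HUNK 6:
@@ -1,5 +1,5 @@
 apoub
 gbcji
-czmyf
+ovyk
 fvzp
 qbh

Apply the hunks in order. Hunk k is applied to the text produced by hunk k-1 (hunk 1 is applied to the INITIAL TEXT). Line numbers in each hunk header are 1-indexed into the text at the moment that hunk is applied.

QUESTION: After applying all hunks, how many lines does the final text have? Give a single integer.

Answer: 9

Derivation:
Hunk 1: at line 1 remove [fbk,upoot] add [dvat,vouk,qivuz] -> 7 lines: apoub gbcji dvat vouk qivuz qrdtw awnnv
Hunk 2: at line 1 remove [dvat,vouk,qivuz] add [czmyf,oygv,woce] -> 7 lines: apoub gbcji czmyf oygv woce qrdtw awnnv
Hunk 3: at line 2 remove [oygv] add [ibpg,guxu,pmuzi] -> 9 lines: apoub gbcji czmyf ibpg guxu pmuzi woce qrdtw awnnv
Hunk 4: at line 2 remove [ibpg,guxu] add [fvzp] -> 8 lines: apoub gbcji czmyf fvzp pmuzi woce qrdtw awnnv
Hunk 5: at line 4 remove [pmuzi,woce] add [qbh,ihc,bvw] -> 9 lines: apoub gbcji czmyf fvzp qbh ihc bvw qrdtw awnnv
Hunk 6: at line 1 remove [czmyf] add [ovyk] -> 9 lines: apoub gbcji ovyk fvzp qbh ihc bvw qrdtw awnnv
Final line count: 9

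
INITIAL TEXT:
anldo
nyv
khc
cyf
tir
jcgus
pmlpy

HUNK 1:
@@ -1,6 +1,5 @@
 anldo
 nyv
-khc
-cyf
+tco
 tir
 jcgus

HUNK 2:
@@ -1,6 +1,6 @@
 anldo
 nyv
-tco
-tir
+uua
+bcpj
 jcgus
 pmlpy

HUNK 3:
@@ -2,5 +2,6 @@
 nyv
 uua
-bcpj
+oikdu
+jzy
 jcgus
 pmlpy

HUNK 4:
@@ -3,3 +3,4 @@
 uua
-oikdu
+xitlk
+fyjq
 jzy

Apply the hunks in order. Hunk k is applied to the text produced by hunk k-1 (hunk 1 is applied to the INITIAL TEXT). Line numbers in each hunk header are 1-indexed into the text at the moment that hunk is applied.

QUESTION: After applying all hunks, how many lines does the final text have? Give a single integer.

Hunk 1: at line 1 remove [khc,cyf] add [tco] -> 6 lines: anldo nyv tco tir jcgus pmlpy
Hunk 2: at line 1 remove [tco,tir] add [uua,bcpj] -> 6 lines: anldo nyv uua bcpj jcgus pmlpy
Hunk 3: at line 2 remove [bcpj] add [oikdu,jzy] -> 7 lines: anldo nyv uua oikdu jzy jcgus pmlpy
Hunk 4: at line 3 remove [oikdu] add [xitlk,fyjq] -> 8 lines: anldo nyv uua xitlk fyjq jzy jcgus pmlpy
Final line count: 8

Answer: 8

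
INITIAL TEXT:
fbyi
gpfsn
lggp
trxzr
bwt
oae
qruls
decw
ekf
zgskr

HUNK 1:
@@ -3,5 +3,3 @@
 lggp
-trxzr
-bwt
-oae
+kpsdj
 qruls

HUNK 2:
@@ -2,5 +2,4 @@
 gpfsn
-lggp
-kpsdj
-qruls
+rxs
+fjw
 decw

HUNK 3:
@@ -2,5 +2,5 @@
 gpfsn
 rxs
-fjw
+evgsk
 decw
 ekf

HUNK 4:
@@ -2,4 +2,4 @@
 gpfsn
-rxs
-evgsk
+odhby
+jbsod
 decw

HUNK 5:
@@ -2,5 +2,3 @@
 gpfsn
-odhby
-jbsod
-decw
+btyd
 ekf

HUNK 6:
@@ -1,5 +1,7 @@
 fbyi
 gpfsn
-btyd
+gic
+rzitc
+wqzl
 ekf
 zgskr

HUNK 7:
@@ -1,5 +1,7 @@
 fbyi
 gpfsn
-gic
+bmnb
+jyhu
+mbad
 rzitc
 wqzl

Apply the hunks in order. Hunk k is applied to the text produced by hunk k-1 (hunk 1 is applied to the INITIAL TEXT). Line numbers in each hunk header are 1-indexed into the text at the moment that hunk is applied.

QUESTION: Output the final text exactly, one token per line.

Answer: fbyi
gpfsn
bmnb
jyhu
mbad
rzitc
wqzl
ekf
zgskr

Derivation:
Hunk 1: at line 3 remove [trxzr,bwt,oae] add [kpsdj] -> 8 lines: fbyi gpfsn lggp kpsdj qruls decw ekf zgskr
Hunk 2: at line 2 remove [lggp,kpsdj,qruls] add [rxs,fjw] -> 7 lines: fbyi gpfsn rxs fjw decw ekf zgskr
Hunk 3: at line 2 remove [fjw] add [evgsk] -> 7 lines: fbyi gpfsn rxs evgsk decw ekf zgskr
Hunk 4: at line 2 remove [rxs,evgsk] add [odhby,jbsod] -> 7 lines: fbyi gpfsn odhby jbsod decw ekf zgskr
Hunk 5: at line 2 remove [odhby,jbsod,decw] add [btyd] -> 5 lines: fbyi gpfsn btyd ekf zgskr
Hunk 6: at line 1 remove [btyd] add [gic,rzitc,wqzl] -> 7 lines: fbyi gpfsn gic rzitc wqzl ekf zgskr
Hunk 7: at line 1 remove [gic] add [bmnb,jyhu,mbad] -> 9 lines: fbyi gpfsn bmnb jyhu mbad rzitc wqzl ekf zgskr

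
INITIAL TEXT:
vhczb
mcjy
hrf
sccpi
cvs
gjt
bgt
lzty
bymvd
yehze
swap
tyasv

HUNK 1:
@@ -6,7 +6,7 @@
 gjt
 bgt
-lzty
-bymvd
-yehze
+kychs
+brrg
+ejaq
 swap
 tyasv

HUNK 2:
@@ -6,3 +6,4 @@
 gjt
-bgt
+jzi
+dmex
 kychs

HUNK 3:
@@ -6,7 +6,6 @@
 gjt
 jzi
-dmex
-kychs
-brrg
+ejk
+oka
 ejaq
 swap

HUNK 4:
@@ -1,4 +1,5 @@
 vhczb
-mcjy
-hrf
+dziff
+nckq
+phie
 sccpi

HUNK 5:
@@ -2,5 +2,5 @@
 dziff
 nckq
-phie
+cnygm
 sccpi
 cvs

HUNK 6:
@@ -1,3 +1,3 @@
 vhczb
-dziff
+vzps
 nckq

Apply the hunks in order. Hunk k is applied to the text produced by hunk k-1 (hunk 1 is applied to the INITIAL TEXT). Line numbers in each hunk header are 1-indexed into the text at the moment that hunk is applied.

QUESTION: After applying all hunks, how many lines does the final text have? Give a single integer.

Hunk 1: at line 6 remove [lzty,bymvd,yehze] add [kychs,brrg,ejaq] -> 12 lines: vhczb mcjy hrf sccpi cvs gjt bgt kychs brrg ejaq swap tyasv
Hunk 2: at line 6 remove [bgt] add [jzi,dmex] -> 13 lines: vhczb mcjy hrf sccpi cvs gjt jzi dmex kychs brrg ejaq swap tyasv
Hunk 3: at line 6 remove [dmex,kychs,brrg] add [ejk,oka] -> 12 lines: vhczb mcjy hrf sccpi cvs gjt jzi ejk oka ejaq swap tyasv
Hunk 4: at line 1 remove [mcjy,hrf] add [dziff,nckq,phie] -> 13 lines: vhczb dziff nckq phie sccpi cvs gjt jzi ejk oka ejaq swap tyasv
Hunk 5: at line 2 remove [phie] add [cnygm] -> 13 lines: vhczb dziff nckq cnygm sccpi cvs gjt jzi ejk oka ejaq swap tyasv
Hunk 6: at line 1 remove [dziff] add [vzps] -> 13 lines: vhczb vzps nckq cnygm sccpi cvs gjt jzi ejk oka ejaq swap tyasv
Final line count: 13

Answer: 13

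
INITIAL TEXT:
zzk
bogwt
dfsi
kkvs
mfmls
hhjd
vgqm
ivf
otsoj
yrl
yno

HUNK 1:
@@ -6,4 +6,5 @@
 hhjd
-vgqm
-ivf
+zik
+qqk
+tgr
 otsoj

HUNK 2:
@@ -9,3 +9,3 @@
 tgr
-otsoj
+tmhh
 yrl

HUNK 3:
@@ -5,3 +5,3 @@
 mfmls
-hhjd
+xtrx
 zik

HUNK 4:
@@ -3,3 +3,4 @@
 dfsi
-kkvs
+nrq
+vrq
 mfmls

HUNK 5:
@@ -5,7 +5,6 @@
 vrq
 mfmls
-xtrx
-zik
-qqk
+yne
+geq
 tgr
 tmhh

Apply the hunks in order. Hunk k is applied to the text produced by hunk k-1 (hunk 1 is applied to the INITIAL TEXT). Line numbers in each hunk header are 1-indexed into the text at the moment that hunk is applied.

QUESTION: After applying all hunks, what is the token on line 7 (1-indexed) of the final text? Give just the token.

Answer: yne

Derivation:
Hunk 1: at line 6 remove [vgqm,ivf] add [zik,qqk,tgr] -> 12 lines: zzk bogwt dfsi kkvs mfmls hhjd zik qqk tgr otsoj yrl yno
Hunk 2: at line 9 remove [otsoj] add [tmhh] -> 12 lines: zzk bogwt dfsi kkvs mfmls hhjd zik qqk tgr tmhh yrl yno
Hunk 3: at line 5 remove [hhjd] add [xtrx] -> 12 lines: zzk bogwt dfsi kkvs mfmls xtrx zik qqk tgr tmhh yrl yno
Hunk 4: at line 3 remove [kkvs] add [nrq,vrq] -> 13 lines: zzk bogwt dfsi nrq vrq mfmls xtrx zik qqk tgr tmhh yrl yno
Hunk 5: at line 5 remove [xtrx,zik,qqk] add [yne,geq] -> 12 lines: zzk bogwt dfsi nrq vrq mfmls yne geq tgr tmhh yrl yno
Final line 7: yne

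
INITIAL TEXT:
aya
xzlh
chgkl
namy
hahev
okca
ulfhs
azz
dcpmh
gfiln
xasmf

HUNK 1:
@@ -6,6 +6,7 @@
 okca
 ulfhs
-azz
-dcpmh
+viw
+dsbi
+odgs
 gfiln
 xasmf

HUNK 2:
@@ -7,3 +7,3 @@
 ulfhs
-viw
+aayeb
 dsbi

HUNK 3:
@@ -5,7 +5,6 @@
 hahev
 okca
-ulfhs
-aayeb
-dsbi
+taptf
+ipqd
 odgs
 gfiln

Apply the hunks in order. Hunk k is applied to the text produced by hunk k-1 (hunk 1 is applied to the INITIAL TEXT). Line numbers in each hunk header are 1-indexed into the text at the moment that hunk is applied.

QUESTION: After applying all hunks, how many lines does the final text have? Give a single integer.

Answer: 11

Derivation:
Hunk 1: at line 6 remove [azz,dcpmh] add [viw,dsbi,odgs] -> 12 lines: aya xzlh chgkl namy hahev okca ulfhs viw dsbi odgs gfiln xasmf
Hunk 2: at line 7 remove [viw] add [aayeb] -> 12 lines: aya xzlh chgkl namy hahev okca ulfhs aayeb dsbi odgs gfiln xasmf
Hunk 3: at line 5 remove [ulfhs,aayeb,dsbi] add [taptf,ipqd] -> 11 lines: aya xzlh chgkl namy hahev okca taptf ipqd odgs gfiln xasmf
Final line count: 11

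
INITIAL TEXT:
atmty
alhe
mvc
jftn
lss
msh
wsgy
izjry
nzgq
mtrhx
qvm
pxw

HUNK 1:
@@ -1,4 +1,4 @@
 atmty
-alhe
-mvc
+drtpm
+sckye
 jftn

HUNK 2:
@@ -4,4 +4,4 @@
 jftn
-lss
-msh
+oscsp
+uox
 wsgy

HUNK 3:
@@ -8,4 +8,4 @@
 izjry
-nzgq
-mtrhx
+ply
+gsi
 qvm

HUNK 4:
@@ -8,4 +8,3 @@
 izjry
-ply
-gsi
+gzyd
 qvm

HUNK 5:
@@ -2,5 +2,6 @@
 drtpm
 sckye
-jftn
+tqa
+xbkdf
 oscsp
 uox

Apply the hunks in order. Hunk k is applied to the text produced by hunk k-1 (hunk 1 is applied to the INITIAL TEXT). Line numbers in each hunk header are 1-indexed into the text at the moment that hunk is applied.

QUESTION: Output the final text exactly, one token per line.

Hunk 1: at line 1 remove [alhe,mvc] add [drtpm,sckye] -> 12 lines: atmty drtpm sckye jftn lss msh wsgy izjry nzgq mtrhx qvm pxw
Hunk 2: at line 4 remove [lss,msh] add [oscsp,uox] -> 12 lines: atmty drtpm sckye jftn oscsp uox wsgy izjry nzgq mtrhx qvm pxw
Hunk 3: at line 8 remove [nzgq,mtrhx] add [ply,gsi] -> 12 lines: atmty drtpm sckye jftn oscsp uox wsgy izjry ply gsi qvm pxw
Hunk 4: at line 8 remove [ply,gsi] add [gzyd] -> 11 lines: atmty drtpm sckye jftn oscsp uox wsgy izjry gzyd qvm pxw
Hunk 5: at line 2 remove [jftn] add [tqa,xbkdf] -> 12 lines: atmty drtpm sckye tqa xbkdf oscsp uox wsgy izjry gzyd qvm pxw

Answer: atmty
drtpm
sckye
tqa
xbkdf
oscsp
uox
wsgy
izjry
gzyd
qvm
pxw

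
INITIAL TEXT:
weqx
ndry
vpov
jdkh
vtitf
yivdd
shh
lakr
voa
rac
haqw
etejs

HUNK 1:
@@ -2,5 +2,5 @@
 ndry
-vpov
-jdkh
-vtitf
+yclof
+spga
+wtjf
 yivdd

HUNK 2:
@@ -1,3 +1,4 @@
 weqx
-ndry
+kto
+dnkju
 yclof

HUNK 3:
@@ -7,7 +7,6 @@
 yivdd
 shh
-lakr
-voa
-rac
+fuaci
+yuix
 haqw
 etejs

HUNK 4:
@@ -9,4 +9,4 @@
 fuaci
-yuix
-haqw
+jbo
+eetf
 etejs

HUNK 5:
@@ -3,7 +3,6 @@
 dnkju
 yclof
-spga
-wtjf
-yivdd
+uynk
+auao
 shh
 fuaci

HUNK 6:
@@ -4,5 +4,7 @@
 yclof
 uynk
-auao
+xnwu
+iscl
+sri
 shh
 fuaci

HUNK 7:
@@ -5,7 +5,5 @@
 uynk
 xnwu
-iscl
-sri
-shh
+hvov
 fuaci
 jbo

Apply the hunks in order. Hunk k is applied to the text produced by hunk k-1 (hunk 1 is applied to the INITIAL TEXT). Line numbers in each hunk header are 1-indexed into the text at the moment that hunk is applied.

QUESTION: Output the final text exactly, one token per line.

Hunk 1: at line 2 remove [vpov,jdkh,vtitf] add [yclof,spga,wtjf] -> 12 lines: weqx ndry yclof spga wtjf yivdd shh lakr voa rac haqw etejs
Hunk 2: at line 1 remove [ndry] add [kto,dnkju] -> 13 lines: weqx kto dnkju yclof spga wtjf yivdd shh lakr voa rac haqw etejs
Hunk 3: at line 7 remove [lakr,voa,rac] add [fuaci,yuix] -> 12 lines: weqx kto dnkju yclof spga wtjf yivdd shh fuaci yuix haqw etejs
Hunk 4: at line 9 remove [yuix,haqw] add [jbo,eetf] -> 12 lines: weqx kto dnkju yclof spga wtjf yivdd shh fuaci jbo eetf etejs
Hunk 5: at line 3 remove [spga,wtjf,yivdd] add [uynk,auao] -> 11 lines: weqx kto dnkju yclof uynk auao shh fuaci jbo eetf etejs
Hunk 6: at line 4 remove [auao] add [xnwu,iscl,sri] -> 13 lines: weqx kto dnkju yclof uynk xnwu iscl sri shh fuaci jbo eetf etejs
Hunk 7: at line 5 remove [iscl,sri,shh] add [hvov] -> 11 lines: weqx kto dnkju yclof uynk xnwu hvov fuaci jbo eetf etejs

Answer: weqx
kto
dnkju
yclof
uynk
xnwu
hvov
fuaci
jbo
eetf
etejs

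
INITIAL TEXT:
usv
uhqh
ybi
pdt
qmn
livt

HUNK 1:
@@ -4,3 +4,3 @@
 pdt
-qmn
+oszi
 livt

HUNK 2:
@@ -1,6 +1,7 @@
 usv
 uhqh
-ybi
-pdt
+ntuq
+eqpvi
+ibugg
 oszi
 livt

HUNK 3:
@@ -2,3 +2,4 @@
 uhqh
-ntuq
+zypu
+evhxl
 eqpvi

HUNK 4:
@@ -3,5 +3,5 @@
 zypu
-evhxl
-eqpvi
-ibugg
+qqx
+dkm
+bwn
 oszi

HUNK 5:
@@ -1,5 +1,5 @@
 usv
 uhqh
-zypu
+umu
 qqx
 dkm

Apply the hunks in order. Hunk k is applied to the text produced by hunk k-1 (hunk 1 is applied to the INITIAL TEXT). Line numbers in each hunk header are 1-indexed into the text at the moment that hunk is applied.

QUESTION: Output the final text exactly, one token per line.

Hunk 1: at line 4 remove [qmn] add [oszi] -> 6 lines: usv uhqh ybi pdt oszi livt
Hunk 2: at line 1 remove [ybi,pdt] add [ntuq,eqpvi,ibugg] -> 7 lines: usv uhqh ntuq eqpvi ibugg oszi livt
Hunk 3: at line 2 remove [ntuq] add [zypu,evhxl] -> 8 lines: usv uhqh zypu evhxl eqpvi ibugg oszi livt
Hunk 4: at line 3 remove [evhxl,eqpvi,ibugg] add [qqx,dkm,bwn] -> 8 lines: usv uhqh zypu qqx dkm bwn oszi livt
Hunk 5: at line 1 remove [zypu] add [umu] -> 8 lines: usv uhqh umu qqx dkm bwn oszi livt

Answer: usv
uhqh
umu
qqx
dkm
bwn
oszi
livt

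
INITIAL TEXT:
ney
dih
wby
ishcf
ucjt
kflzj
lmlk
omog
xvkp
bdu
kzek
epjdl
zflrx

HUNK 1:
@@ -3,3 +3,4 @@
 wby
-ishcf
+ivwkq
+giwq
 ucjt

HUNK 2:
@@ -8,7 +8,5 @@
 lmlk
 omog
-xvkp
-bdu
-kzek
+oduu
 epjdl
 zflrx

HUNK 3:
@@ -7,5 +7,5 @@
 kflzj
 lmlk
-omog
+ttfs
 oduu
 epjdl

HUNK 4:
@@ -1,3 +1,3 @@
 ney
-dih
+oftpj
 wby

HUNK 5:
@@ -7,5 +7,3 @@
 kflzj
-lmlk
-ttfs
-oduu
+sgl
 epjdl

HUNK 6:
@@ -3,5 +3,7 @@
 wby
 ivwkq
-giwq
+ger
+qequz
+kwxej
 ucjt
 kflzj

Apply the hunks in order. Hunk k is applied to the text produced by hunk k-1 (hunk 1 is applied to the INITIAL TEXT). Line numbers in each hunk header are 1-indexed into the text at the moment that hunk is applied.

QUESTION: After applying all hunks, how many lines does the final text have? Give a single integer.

Answer: 12

Derivation:
Hunk 1: at line 3 remove [ishcf] add [ivwkq,giwq] -> 14 lines: ney dih wby ivwkq giwq ucjt kflzj lmlk omog xvkp bdu kzek epjdl zflrx
Hunk 2: at line 8 remove [xvkp,bdu,kzek] add [oduu] -> 12 lines: ney dih wby ivwkq giwq ucjt kflzj lmlk omog oduu epjdl zflrx
Hunk 3: at line 7 remove [omog] add [ttfs] -> 12 lines: ney dih wby ivwkq giwq ucjt kflzj lmlk ttfs oduu epjdl zflrx
Hunk 4: at line 1 remove [dih] add [oftpj] -> 12 lines: ney oftpj wby ivwkq giwq ucjt kflzj lmlk ttfs oduu epjdl zflrx
Hunk 5: at line 7 remove [lmlk,ttfs,oduu] add [sgl] -> 10 lines: ney oftpj wby ivwkq giwq ucjt kflzj sgl epjdl zflrx
Hunk 6: at line 3 remove [giwq] add [ger,qequz,kwxej] -> 12 lines: ney oftpj wby ivwkq ger qequz kwxej ucjt kflzj sgl epjdl zflrx
Final line count: 12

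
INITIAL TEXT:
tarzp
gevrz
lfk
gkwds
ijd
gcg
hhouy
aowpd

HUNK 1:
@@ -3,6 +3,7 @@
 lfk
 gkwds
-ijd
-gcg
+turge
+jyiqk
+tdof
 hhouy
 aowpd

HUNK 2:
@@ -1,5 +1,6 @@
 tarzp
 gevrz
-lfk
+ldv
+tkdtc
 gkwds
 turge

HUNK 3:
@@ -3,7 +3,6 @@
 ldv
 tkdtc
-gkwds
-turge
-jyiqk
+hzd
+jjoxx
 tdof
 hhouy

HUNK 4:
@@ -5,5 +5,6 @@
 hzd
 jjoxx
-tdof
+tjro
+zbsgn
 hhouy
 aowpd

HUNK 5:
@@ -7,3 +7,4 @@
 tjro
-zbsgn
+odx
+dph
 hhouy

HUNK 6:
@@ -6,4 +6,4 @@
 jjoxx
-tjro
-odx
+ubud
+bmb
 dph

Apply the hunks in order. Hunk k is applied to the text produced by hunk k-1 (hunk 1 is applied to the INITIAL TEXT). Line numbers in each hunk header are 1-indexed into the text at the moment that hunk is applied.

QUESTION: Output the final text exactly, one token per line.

Hunk 1: at line 3 remove [ijd,gcg] add [turge,jyiqk,tdof] -> 9 lines: tarzp gevrz lfk gkwds turge jyiqk tdof hhouy aowpd
Hunk 2: at line 1 remove [lfk] add [ldv,tkdtc] -> 10 lines: tarzp gevrz ldv tkdtc gkwds turge jyiqk tdof hhouy aowpd
Hunk 3: at line 3 remove [gkwds,turge,jyiqk] add [hzd,jjoxx] -> 9 lines: tarzp gevrz ldv tkdtc hzd jjoxx tdof hhouy aowpd
Hunk 4: at line 5 remove [tdof] add [tjro,zbsgn] -> 10 lines: tarzp gevrz ldv tkdtc hzd jjoxx tjro zbsgn hhouy aowpd
Hunk 5: at line 7 remove [zbsgn] add [odx,dph] -> 11 lines: tarzp gevrz ldv tkdtc hzd jjoxx tjro odx dph hhouy aowpd
Hunk 6: at line 6 remove [tjro,odx] add [ubud,bmb] -> 11 lines: tarzp gevrz ldv tkdtc hzd jjoxx ubud bmb dph hhouy aowpd

Answer: tarzp
gevrz
ldv
tkdtc
hzd
jjoxx
ubud
bmb
dph
hhouy
aowpd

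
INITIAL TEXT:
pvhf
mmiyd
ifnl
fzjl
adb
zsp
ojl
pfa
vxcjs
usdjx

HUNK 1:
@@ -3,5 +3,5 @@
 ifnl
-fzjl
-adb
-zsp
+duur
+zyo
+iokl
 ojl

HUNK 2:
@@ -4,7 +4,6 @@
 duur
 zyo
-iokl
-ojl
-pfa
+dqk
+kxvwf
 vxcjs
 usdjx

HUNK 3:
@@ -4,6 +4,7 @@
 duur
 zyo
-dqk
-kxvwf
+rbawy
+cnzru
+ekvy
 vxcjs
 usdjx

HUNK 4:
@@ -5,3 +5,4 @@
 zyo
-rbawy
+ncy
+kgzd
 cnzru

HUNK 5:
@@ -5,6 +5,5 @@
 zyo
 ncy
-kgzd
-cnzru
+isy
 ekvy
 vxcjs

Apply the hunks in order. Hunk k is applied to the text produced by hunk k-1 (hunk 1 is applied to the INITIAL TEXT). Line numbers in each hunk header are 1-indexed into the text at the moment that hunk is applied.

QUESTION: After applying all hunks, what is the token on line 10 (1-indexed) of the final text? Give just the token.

Hunk 1: at line 3 remove [fzjl,adb,zsp] add [duur,zyo,iokl] -> 10 lines: pvhf mmiyd ifnl duur zyo iokl ojl pfa vxcjs usdjx
Hunk 2: at line 4 remove [iokl,ojl,pfa] add [dqk,kxvwf] -> 9 lines: pvhf mmiyd ifnl duur zyo dqk kxvwf vxcjs usdjx
Hunk 3: at line 4 remove [dqk,kxvwf] add [rbawy,cnzru,ekvy] -> 10 lines: pvhf mmiyd ifnl duur zyo rbawy cnzru ekvy vxcjs usdjx
Hunk 4: at line 5 remove [rbawy] add [ncy,kgzd] -> 11 lines: pvhf mmiyd ifnl duur zyo ncy kgzd cnzru ekvy vxcjs usdjx
Hunk 5: at line 5 remove [kgzd,cnzru] add [isy] -> 10 lines: pvhf mmiyd ifnl duur zyo ncy isy ekvy vxcjs usdjx
Final line 10: usdjx

Answer: usdjx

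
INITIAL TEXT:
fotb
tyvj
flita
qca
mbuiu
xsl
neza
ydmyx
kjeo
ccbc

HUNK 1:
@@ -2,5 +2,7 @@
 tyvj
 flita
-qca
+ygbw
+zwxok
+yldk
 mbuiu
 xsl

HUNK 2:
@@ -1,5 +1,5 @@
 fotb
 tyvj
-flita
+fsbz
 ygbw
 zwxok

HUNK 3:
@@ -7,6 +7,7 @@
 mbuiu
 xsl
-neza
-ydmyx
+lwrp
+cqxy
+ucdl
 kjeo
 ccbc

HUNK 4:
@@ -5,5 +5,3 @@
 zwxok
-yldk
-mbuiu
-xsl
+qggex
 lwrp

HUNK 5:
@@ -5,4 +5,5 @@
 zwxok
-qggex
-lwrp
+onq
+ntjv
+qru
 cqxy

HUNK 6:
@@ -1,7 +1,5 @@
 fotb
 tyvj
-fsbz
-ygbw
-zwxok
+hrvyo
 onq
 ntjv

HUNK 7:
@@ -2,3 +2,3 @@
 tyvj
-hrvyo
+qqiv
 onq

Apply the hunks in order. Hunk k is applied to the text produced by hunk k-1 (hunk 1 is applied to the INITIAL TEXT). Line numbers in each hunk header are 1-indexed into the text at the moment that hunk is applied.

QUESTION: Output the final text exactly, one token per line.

Answer: fotb
tyvj
qqiv
onq
ntjv
qru
cqxy
ucdl
kjeo
ccbc

Derivation:
Hunk 1: at line 2 remove [qca] add [ygbw,zwxok,yldk] -> 12 lines: fotb tyvj flita ygbw zwxok yldk mbuiu xsl neza ydmyx kjeo ccbc
Hunk 2: at line 1 remove [flita] add [fsbz] -> 12 lines: fotb tyvj fsbz ygbw zwxok yldk mbuiu xsl neza ydmyx kjeo ccbc
Hunk 3: at line 7 remove [neza,ydmyx] add [lwrp,cqxy,ucdl] -> 13 lines: fotb tyvj fsbz ygbw zwxok yldk mbuiu xsl lwrp cqxy ucdl kjeo ccbc
Hunk 4: at line 5 remove [yldk,mbuiu,xsl] add [qggex] -> 11 lines: fotb tyvj fsbz ygbw zwxok qggex lwrp cqxy ucdl kjeo ccbc
Hunk 5: at line 5 remove [qggex,lwrp] add [onq,ntjv,qru] -> 12 lines: fotb tyvj fsbz ygbw zwxok onq ntjv qru cqxy ucdl kjeo ccbc
Hunk 6: at line 1 remove [fsbz,ygbw,zwxok] add [hrvyo] -> 10 lines: fotb tyvj hrvyo onq ntjv qru cqxy ucdl kjeo ccbc
Hunk 7: at line 2 remove [hrvyo] add [qqiv] -> 10 lines: fotb tyvj qqiv onq ntjv qru cqxy ucdl kjeo ccbc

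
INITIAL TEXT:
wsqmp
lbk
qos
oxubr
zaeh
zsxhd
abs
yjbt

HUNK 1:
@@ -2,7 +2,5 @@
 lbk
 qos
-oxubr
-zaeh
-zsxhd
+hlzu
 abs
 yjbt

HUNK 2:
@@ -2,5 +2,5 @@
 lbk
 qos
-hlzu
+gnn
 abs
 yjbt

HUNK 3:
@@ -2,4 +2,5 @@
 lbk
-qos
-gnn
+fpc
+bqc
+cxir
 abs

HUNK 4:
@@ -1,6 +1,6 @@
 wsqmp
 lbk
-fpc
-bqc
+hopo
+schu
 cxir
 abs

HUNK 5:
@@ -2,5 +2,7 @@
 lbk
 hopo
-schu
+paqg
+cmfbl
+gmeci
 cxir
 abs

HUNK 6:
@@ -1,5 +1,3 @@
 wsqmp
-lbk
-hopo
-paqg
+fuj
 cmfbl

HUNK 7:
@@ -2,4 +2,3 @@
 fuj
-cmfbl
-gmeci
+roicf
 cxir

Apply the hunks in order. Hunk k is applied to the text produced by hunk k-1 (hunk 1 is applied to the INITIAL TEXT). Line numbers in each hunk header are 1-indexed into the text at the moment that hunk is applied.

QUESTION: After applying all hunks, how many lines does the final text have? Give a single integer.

Hunk 1: at line 2 remove [oxubr,zaeh,zsxhd] add [hlzu] -> 6 lines: wsqmp lbk qos hlzu abs yjbt
Hunk 2: at line 2 remove [hlzu] add [gnn] -> 6 lines: wsqmp lbk qos gnn abs yjbt
Hunk 3: at line 2 remove [qos,gnn] add [fpc,bqc,cxir] -> 7 lines: wsqmp lbk fpc bqc cxir abs yjbt
Hunk 4: at line 1 remove [fpc,bqc] add [hopo,schu] -> 7 lines: wsqmp lbk hopo schu cxir abs yjbt
Hunk 5: at line 2 remove [schu] add [paqg,cmfbl,gmeci] -> 9 lines: wsqmp lbk hopo paqg cmfbl gmeci cxir abs yjbt
Hunk 6: at line 1 remove [lbk,hopo,paqg] add [fuj] -> 7 lines: wsqmp fuj cmfbl gmeci cxir abs yjbt
Hunk 7: at line 2 remove [cmfbl,gmeci] add [roicf] -> 6 lines: wsqmp fuj roicf cxir abs yjbt
Final line count: 6

Answer: 6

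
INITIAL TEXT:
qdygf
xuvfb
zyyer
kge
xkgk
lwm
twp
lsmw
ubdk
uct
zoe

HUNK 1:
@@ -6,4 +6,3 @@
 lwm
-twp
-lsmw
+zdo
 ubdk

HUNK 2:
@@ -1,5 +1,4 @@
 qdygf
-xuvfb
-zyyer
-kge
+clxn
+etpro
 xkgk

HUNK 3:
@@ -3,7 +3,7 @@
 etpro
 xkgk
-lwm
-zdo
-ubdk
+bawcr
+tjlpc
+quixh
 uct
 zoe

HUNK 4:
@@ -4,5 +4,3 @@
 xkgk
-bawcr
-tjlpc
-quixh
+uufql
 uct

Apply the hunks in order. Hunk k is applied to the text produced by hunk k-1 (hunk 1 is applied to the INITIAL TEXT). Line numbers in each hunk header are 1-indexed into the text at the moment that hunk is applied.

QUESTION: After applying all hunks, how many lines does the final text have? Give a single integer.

Answer: 7

Derivation:
Hunk 1: at line 6 remove [twp,lsmw] add [zdo] -> 10 lines: qdygf xuvfb zyyer kge xkgk lwm zdo ubdk uct zoe
Hunk 2: at line 1 remove [xuvfb,zyyer,kge] add [clxn,etpro] -> 9 lines: qdygf clxn etpro xkgk lwm zdo ubdk uct zoe
Hunk 3: at line 3 remove [lwm,zdo,ubdk] add [bawcr,tjlpc,quixh] -> 9 lines: qdygf clxn etpro xkgk bawcr tjlpc quixh uct zoe
Hunk 4: at line 4 remove [bawcr,tjlpc,quixh] add [uufql] -> 7 lines: qdygf clxn etpro xkgk uufql uct zoe
Final line count: 7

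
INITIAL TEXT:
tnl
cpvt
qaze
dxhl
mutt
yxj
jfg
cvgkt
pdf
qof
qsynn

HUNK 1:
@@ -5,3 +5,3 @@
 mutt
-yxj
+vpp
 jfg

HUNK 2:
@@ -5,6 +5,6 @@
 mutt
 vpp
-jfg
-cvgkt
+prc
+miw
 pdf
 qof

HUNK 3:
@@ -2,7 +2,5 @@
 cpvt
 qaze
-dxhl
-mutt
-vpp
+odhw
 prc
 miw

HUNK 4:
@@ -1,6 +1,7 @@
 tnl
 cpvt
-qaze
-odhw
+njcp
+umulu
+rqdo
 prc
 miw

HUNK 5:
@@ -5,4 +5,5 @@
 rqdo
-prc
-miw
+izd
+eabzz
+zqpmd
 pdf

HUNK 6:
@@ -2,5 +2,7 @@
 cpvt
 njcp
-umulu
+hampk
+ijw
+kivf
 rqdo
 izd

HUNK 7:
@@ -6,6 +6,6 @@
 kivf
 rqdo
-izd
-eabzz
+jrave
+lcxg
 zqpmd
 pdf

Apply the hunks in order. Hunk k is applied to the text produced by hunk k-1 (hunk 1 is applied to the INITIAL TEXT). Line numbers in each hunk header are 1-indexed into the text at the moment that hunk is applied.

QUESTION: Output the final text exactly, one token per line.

Hunk 1: at line 5 remove [yxj] add [vpp] -> 11 lines: tnl cpvt qaze dxhl mutt vpp jfg cvgkt pdf qof qsynn
Hunk 2: at line 5 remove [jfg,cvgkt] add [prc,miw] -> 11 lines: tnl cpvt qaze dxhl mutt vpp prc miw pdf qof qsynn
Hunk 3: at line 2 remove [dxhl,mutt,vpp] add [odhw] -> 9 lines: tnl cpvt qaze odhw prc miw pdf qof qsynn
Hunk 4: at line 1 remove [qaze,odhw] add [njcp,umulu,rqdo] -> 10 lines: tnl cpvt njcp umulu rqdo prc miw pdf qof qsynn
Hunk 5: at line 5 remove [prc,miw] add [izd,eabzz,zqpmd] -> 11 lines: tnl cpvt njcp umulu rqdo izd eabzz zqpmd pdf qof qsynn
Hunk 6: at line 2 remove [umulu] add [hampk,ijw,kivf] -> 13 lines: tnl cpvt njcp hampk ijw kivf rqdo izd eabzz zqpmd pdf qof qsynn
Hunk 7: at line 6 remove [izd,eabzz] add [jrave,lcxg] -> 13 lines: tnl cpvt njcp hampk ijw kivf rqdo jrave lcxg zqpmd pdf qof qsynn

Answer: tnl
cpvt
njcp
hampk
ijw
kivf
rqdo
jrave
lcxg
zqpmd
pdf
qof
qsynn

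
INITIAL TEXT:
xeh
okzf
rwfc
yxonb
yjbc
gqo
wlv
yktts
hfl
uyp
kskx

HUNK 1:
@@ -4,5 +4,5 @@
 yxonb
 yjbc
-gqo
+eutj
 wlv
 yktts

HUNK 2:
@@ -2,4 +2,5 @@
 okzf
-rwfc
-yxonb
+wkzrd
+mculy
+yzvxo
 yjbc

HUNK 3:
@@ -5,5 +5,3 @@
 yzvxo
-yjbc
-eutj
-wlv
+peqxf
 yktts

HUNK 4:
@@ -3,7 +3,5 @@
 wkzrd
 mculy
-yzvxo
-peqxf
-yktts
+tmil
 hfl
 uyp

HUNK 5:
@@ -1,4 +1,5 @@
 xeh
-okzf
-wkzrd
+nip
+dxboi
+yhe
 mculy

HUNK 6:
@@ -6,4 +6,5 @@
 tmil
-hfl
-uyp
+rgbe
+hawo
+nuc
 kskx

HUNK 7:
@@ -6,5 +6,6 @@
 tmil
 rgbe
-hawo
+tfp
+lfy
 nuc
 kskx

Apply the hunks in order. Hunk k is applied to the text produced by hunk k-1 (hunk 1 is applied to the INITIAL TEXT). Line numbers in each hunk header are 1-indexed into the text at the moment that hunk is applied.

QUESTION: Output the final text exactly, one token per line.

Hunk 1: at line 4 remove [gqo] add [eutj] -> 11 lines: xeh okzf rwfc yxonb yjbc eutj wlv yktts hfl uyp kskx
Hunk 2: at line 2 remove [rwfc,yxonb] add [wkzrd,mculy,yzvxo] -> 12 lines: xeh okzf wkzrd mculy yzvxo yjbc eutj wlv yktts hfl uyp kskx
Hunk 3: at line 5 remove [yjbc,eutj,wlv] add [peqxf] -> 10 lines: xeh okzf wkzrd mculy yzvxo peqxf yktts hfl uyp kskx
Hunk 4: at line 3 remove [yzvxo,peqxf,yktts] add [tmil] -> 8 lines: xeh okzf wkzrd mculy tmil hfl uyp kskx
Hunk 5: at line 1 remove [okzf,wkzrd] add [nip,dxboi,yhe] -> 9 lines: xeh nip dxboi yhe mculy tmil hfl uyp kskx
Hunk 6: at line 6 remove [hfl,uyp] add [rgbe,hawo,nuc] -> 10 lines: xeh nip dxboi yhe mculy tmil rgbe hawo nuc kskx
Hunk 7: at line 6 remove [hawo] add [tfp,lfy] -> 11 lines: xeh nip dxboi yhe mculy tmil rgbe tfp lfy nuc kskx

Answer: xeh
nip
dxboi
yhe
mculy
tmil
rgbe
tfp
lfy
nuc
kskx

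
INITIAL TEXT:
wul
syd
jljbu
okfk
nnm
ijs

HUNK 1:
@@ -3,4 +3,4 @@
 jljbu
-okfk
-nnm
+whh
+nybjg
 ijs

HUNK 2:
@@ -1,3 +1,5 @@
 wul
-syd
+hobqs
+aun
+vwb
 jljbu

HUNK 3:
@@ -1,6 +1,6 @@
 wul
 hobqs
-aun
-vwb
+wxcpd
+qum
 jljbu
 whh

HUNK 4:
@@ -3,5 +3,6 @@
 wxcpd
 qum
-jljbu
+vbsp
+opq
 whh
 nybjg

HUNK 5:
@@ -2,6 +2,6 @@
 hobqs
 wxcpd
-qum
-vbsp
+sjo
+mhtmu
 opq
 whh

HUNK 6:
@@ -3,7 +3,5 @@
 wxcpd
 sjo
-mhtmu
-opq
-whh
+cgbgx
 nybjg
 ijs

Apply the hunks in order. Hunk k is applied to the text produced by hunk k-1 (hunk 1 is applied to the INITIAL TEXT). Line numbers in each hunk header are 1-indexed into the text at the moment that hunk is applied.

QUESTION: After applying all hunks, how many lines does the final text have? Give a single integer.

Hunk 1: at line 3 remove [okfk,nnm] add [whh,nybjg] -> 6 lines: wul syd jljbu whh nybjg ijs
Hunk 2: at line 1 remove [syd] add [hobqs,aun,vwb] -> 8 lines: wul hobqs aun vwb jljbu whh nybjg ijs
Hunk 3: at line 1 remove [aun,vwb] add [wxcpd,qum] -> 8 lines: wul hobqs wxcpd qum jljbu whh nybjg ijs
Hunk 4: at line 3 remove [jljbu] add [vbsp,opq] -> 9 lines: wul hobqs wxcpd qum vbsp opq whh nybjg ijs
Hunk 5: at line 2 remove [qum,vbsp] add [sjo,mhtmu] -> 9 lines: wul hobqs wxcpd sjo mhtmu opq whh nybjg ijs
Hunk 6: at line 3 remove [mhtmu,opq,whh] add [cgbgx] -> 7 lines: wul hobqs wxcpd sjo cgbgx nybjg ijs
Final line count: 7

Answer: 7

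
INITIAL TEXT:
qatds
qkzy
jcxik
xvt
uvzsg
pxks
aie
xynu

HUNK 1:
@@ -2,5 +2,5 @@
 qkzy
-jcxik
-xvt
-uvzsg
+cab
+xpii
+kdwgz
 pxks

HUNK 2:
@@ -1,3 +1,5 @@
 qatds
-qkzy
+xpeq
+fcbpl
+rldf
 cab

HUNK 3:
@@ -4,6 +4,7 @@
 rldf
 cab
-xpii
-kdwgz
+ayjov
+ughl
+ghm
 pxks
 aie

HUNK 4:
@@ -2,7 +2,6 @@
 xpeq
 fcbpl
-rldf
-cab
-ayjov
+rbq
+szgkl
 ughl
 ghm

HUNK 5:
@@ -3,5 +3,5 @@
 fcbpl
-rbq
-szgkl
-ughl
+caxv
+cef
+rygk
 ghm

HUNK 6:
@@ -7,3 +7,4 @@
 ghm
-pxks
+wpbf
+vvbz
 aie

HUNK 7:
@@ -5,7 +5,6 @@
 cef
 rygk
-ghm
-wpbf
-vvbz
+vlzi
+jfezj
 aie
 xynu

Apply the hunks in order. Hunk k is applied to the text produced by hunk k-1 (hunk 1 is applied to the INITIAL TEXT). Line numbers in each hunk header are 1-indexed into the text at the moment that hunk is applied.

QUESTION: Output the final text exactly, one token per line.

Answer: qatds
xpeq
fcbpl
caxv
cef
rygk
vlzi
jfezj
aie
xynu

Derivation:
Hunk 1: at line 2 remove [jcxik,xvt,uvzsg] add [cab,xpii,kdwgz] -> 8 lines: qatds qkzy cab xpii kdwgz pxks aie xynu
Hunk 2: at line 1 remove [qkzy] add [xpeq,fcbpl,rldf] -> 10 lines: qatds xpeq fcbpl rldf cab xpii kdwgz pxks aie xynu
Hunk 3: at line 4 remove [xpii,kdwgz] add [ayjov,ughl,ghm] -> 11 lines: qatds xpeq fcbpl rldf cab ayjov ughl ghm pxks aie xynu
Hunk 4: at line 2 remove [rldf,cab,ayjov] add [rbq,szgkl] -> 10 lines: qatds xpeq fcbpl rbq szgkl ughl ghm pxks aie xynu
Hunk 5: at line 3 remove [rbq,szgkl,ughl] add [caxv,cef,rygk] -> 10 lines: qatds xpeq fcbpl caxv cef rygk ghm pxks aie xynu
Hunk 6: at line 7 remove [pxks] add [wpbf,vvbz] -> 11 lines: qatds xpeq fcbpl caxv cef rygk ghm wpbf vvbz aie xynu
Hunk 7: at line 5 remove [ghm,wpbf,vvbz] add [vlzi,jfezj] -> 10 lines: qatds xpeq fcbpl caxv cef rygk vlzi jfezj aie xynu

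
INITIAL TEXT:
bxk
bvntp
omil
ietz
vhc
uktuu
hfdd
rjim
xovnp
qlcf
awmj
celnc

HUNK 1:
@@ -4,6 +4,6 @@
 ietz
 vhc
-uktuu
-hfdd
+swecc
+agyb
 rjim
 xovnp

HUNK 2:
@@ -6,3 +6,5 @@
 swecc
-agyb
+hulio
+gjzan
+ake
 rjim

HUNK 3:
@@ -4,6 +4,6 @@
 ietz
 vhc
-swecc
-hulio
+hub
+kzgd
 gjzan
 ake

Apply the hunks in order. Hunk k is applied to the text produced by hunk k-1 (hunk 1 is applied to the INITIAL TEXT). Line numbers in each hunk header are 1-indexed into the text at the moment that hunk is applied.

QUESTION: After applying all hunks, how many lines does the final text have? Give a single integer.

Answer: 14

Derivation:
Hunk 1: at line 4 remove [uktuu,hfdd] add [swecc,agyb] -> 12 lines: bxk bvntp omil ietz vhc swecc agyb rjim xovnp qlcf awmj celnc
Hunk 2: at line 6 remove [agyb] add [hulio,gjzan,ake] -> 14 lines: bxk bvntp omil ietz vhc swecc hulio gjzan ake rjim xovnp qlcf awmj celnc
Hunk 3: at line 4 remove [swecc,hulio] add [hub,kzgd] -> 14 lines: bxk bvntp omil ietz vhc hub kzgd gjzan ake rjim xovnp qlcf awmj celnc
Final line count: 14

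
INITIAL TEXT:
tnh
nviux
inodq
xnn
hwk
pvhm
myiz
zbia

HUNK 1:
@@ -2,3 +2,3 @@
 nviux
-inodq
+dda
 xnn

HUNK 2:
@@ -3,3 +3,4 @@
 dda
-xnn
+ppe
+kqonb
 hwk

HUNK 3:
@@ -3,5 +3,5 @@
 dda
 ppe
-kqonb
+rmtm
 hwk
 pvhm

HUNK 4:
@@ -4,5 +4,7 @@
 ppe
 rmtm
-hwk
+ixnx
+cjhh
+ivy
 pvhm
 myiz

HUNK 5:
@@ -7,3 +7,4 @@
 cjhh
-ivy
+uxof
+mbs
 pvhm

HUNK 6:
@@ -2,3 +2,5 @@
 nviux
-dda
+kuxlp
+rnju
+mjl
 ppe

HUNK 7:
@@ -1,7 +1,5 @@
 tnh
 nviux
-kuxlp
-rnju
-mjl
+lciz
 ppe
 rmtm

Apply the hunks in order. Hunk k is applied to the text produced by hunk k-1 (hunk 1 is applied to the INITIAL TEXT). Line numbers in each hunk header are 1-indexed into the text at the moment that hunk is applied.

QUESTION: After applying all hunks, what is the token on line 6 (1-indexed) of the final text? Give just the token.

Answer: ixnx

Derivation:
Hunk 1: at line 2 remove [inodq] add [dda] -> 8 lines: tnh nviux dda xnn hwk pvhm myiz zbia
Hunk 2: at line 3 remove [xnn] add [ppe,kqonb] -> 9 lines: tnh nviux dda ppe kqonb hwk pvhm myiz zbia
Hunk 3: at line 3 remove [kqonb] add [rmtm] -> 9 lines: tnh nviux dda ppe rmtm hwk pvhm myiz zbia
Hunk 4: at line 4 remove [hwk] add [ixnx,cjhh,ivy] -> 11 lines: tnh nviux dda ppe rmtm ixnx cjhh ivy pvhm myiz zbia
Hunk 5: at line 7 remove [ivy] add [uxof,mbs] -> 12 lines: tnh nviux dda ppe rmtm ixnx cjhh uxof mbs pvhm myiz zbia
Hunk 6: at line 2 remove [dda] add [kuxlp,rnju,mjl] -> 14 lines: tnh nviux kuxlp rnju mjl ppe rmtm ixnx cjhh uxof mbs pvhm myiz zbia
Hunk 7: at line 1 remove [kuxlp,rnju,mjl] add [lciz] -> 12 lines: tnh nviux lciz ppe rmtm ixnx cjhh uxof mbs pvhm myiz zbia
Final line 6: ixnx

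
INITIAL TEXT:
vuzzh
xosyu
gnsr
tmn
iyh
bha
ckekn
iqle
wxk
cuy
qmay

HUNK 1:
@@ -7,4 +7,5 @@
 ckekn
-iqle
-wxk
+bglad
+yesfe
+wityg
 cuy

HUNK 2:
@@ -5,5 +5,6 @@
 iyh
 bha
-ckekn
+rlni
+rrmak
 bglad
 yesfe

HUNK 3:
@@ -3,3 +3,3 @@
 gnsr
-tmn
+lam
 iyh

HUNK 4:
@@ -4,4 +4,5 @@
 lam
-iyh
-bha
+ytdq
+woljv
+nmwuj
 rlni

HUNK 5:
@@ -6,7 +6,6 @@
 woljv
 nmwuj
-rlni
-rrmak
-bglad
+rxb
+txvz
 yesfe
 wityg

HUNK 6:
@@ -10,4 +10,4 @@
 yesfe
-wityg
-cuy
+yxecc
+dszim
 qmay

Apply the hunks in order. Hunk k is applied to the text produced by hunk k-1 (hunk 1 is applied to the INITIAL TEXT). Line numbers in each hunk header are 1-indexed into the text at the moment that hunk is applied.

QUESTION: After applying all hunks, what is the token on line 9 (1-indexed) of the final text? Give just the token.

Answer: txvz

Derivation:
Hunk 1: at line 7 remove [iqle,wxk] add [bglad,yesfe,wityg] -> 12 lines: vuzzh xosyu gnsr tmn iyh bha ckekn bglad yesfe wityg cuy qmay
Hunk 2: at line 5 remove [ckekn] add [rlni,rrmak] -> 13 lines: vuzzh xosyu gnsr tmn iyh bha rlni rrmak bglad yesfe wityg cuy qmay
Hunk 3: at line 3 remove [tmn] add [lam] -> 13 lines: vuzzh xosyu gnsr lam iyh bha rlni rrmak bglad yesfe wityg cuy qmay
Hunk 4: at line 4 remove [iyh,bha] add [ytdq,woljv,nmwuj] -> 14 lines: vuzzh xosyu gnsr lam ytdq woljv nmwuj rlni rrmak bglad yesfe wityg cuy qmay
Hunk 5: at line 6 remove [rlni,rrmak,bglad] add [rxb,txvz] -> 13 lines: vuzzh xosyu gnsr lam ytdq woljv nmwuj rxb txvz yesfe wityg cuy qmay
Hunk 6: at line 10 remove [wityg,cuy] add [yxecc,dszim] -> 13 lines: vuzzh xosyu gnsr lam ytdq woljv nmwuj rxb txvz yesfe yxecc dszim qmay
Final line 9: txvz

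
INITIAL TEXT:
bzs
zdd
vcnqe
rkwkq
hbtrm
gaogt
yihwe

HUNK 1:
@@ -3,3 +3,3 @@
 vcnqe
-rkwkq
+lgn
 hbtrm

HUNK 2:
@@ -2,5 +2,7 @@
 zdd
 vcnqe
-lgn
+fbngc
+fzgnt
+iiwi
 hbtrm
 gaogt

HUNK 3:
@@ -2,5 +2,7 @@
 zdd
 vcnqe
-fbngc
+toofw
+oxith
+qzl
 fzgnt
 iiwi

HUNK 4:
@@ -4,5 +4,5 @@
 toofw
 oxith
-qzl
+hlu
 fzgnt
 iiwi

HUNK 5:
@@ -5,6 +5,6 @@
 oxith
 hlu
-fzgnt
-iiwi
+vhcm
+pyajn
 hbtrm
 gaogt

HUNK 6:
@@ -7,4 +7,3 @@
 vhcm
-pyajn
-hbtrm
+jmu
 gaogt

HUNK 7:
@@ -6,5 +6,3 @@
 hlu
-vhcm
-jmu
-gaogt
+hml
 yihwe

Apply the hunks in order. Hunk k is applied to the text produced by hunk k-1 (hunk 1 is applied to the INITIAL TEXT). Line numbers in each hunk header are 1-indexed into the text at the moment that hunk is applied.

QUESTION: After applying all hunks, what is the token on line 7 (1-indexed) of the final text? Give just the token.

Hunk 1: at line 3 remove [rkwkq] add [lgn] -> 7 lines: bzs zdd vcnqe lgn hbtrm gaogt yihwe
Hunk 2: at line 2 remove [lgn] add [fbngc,fzgnt,iiwi] -> 9 lines: bzs zdd vcnqe fbngc fzgnt iiwi hbtrm gaogt yihwe
Hunk 3: at line 2 remove [fbngc] add [toofw,oxith,qzl] -> 11 lines: bzs zdd vcnqe toofw oxith qzl fzgnt iiwi hbtrm gaogt yihwe
Hunk 4: at line 4 remove [qzl] add [hlu] -> 11 lines: bzs zdd vcnqe toofw oxith hlu fzgnt iiwi hbtrm gaogt yihwe
Hunk 5: at line 5 remove [fzgnt,iiwi] add [vhcm,pyajn] -> 11 lines: bzs zdd vcnqe toofw oxith hlu vhcm pyajn hbtrm gaogt yihwe
Hunk 6: at line 7 remove [pyajn,hbtrm] add [jmu] -> 10 lines: bzs zdd vcnqe toofw oxith hlu vhcm jmu gaogt yihwe
Hunk 7: at line 6 remove [vhcm,jmu,gaogt] add [hml] -> 8 lines: bzs zdd vcnqe toofw oxith hlu hml yihwe
Final line 7: hml

Answer: hml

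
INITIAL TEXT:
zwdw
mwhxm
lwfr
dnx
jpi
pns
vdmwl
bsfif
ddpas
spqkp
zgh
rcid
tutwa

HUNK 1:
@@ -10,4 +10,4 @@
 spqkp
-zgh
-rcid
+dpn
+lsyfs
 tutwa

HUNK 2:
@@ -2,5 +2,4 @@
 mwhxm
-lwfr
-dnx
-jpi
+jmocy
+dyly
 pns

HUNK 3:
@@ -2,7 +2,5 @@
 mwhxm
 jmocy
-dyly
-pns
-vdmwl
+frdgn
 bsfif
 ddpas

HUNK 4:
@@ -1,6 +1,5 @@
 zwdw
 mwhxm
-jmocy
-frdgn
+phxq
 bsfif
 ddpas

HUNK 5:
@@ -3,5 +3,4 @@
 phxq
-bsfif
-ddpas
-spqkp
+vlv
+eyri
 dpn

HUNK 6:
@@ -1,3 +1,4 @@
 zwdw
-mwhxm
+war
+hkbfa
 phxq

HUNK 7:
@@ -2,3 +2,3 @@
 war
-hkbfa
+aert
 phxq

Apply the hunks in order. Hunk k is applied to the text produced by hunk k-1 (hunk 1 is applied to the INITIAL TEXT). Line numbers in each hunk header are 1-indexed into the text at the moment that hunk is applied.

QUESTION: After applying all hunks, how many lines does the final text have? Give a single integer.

Answer: 9

Derivation:
Hunk 1: at line 10 remove [zgh,rcid] add [dpn,lsyfs] -> 13 lines: zwdw mwhxm lwfr dnx jpi pns vdmwl bsfif ddpas spqkp dpn lsyfs tutwa
Hunk 2: at line 2 remove [lwfr,dnx,jpi] add [jmocy,dyly] -> 12 lines: zwdw mwhxm jmocy dyly pns vdmwl bsfif ddpas spqkp dpn lsyfs tutwa
Hunk 3: at line 2 remove [dyly,pns,vdmwl] add [frdgn] -> 10 lines: zwdw mwhxm jmocy frdgn bsfif ddpas spqkp dpn lsyfs tutwa
Hunk 4: at line 1 remove [jmocy,frdgn] add [phxq] -> 9 lines: zwdw mwhxm phxq bsfif ddpas spqkp dpn lsyfs tutwa
Hunk 5: at line 3 remove [bsfif,ddpas,spqkp] add [vlv,eyri] -> 8 lines: zwdw mwhxm phxq vlv eyri dpn lsyfs tutwa
Hunk 6: at line 1 remove [mwhxm] add [war,hkbfa] -> 9 lines: zwdw war hkbfa phxq vlv eyri dpn lsyfs tutwa
Hunk 7: at line 2 remove [hkbfa] add [aert] -> 9 lines: zwdw war aert phxq vlv eyri dpn lsyfs tutwa
Final line count: 9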